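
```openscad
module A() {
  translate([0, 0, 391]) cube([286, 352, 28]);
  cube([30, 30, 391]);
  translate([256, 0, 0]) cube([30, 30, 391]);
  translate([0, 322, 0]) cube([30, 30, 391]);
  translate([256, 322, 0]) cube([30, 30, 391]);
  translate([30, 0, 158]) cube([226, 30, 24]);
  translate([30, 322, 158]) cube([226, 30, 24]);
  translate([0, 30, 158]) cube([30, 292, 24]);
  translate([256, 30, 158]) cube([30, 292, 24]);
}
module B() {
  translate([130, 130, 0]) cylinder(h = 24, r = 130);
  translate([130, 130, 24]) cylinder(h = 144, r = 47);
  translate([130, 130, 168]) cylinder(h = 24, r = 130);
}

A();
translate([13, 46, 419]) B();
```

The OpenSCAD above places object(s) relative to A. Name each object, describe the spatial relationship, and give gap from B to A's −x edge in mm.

The spool's min-x is at 13; the stool's min-x is 0; gap = 13 mm.

A is a stool. B is a spool. The spool is on top of the stool, centred. The gap from the spool to the stool's −x edge is 13 mm.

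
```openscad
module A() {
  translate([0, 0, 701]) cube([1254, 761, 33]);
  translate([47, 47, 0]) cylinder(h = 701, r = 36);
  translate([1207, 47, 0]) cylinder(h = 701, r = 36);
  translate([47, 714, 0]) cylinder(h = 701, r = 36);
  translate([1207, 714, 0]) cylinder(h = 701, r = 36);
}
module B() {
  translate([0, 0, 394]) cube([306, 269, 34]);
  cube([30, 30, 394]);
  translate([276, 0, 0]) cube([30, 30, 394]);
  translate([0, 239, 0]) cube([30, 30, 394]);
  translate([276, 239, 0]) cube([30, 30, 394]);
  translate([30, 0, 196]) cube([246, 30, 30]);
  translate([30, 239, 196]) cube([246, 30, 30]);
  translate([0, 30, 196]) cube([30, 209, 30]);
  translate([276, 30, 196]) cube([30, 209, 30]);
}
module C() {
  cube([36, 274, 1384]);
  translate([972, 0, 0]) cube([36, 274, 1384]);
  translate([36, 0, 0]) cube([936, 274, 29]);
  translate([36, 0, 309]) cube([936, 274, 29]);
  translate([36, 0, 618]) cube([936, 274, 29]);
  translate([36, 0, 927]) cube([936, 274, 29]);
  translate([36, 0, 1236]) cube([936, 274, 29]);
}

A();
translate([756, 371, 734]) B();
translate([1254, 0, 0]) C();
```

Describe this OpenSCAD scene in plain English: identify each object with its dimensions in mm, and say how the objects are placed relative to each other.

A is a rectangular dining table. The top is 1254×761×33 mm with its upper surface at z = 734 mm. It stands on four round legs of 72 mm diameter, each leg's bounding box inset 11 mm from the nearest pair of top edges, running from the floor to the underside of the top.

B is a simple wooden stool: a rectangular seat 306 mm (x) by 269 mm (y), 34 mm thick, top face at z = 428 mm, on four square legs, each 30×30 mm in cross-section. The legs rest on z = 0, each flush with a corner of the seat. Four stretchers, 30 mm wide and 30 mm tall, connect adjacent legs with their undersides at z = 196 mm, each running between the inner faces of the legs it joins and aligned with the legs' outer faces on the other axis.

C is an open bookshelf. Two side panels, each 36 mm thick, 274 mm deep and 1384 mm tall, stand 1008 mm apart (outside-to-outside). Between them sit 5 shelves, each 29 mm thick and 274 mm deep, spanning the full gap between the sides. The bottom shelf rests on the floor (its underside at z = 0) and the clear gap between one shelf's top and the next shelf's underside is 280 mm.

The stool is on top of the table. The bookshelf is against the table's +x side, with their −y faces flush.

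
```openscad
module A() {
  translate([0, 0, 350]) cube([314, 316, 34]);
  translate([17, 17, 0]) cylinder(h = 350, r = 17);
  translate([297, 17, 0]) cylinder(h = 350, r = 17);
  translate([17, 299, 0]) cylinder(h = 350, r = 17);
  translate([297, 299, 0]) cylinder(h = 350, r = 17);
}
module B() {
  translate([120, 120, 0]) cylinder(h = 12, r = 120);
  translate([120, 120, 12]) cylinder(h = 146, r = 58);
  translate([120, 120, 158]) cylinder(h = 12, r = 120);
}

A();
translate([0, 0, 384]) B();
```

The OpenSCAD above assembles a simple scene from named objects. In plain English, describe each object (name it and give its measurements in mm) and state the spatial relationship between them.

A is a four-legged stool. The seat is 314×316 mm, 34 mm thick, top at z = 384 mm. It stands on four round legs, each 34 mm in diameter, from z = 0 to the seat underside, each leg's axis is inset half a diameter from the nearest pair of seat edges (so the leg's bounding box is flush with the corner).

B is a spool: two coaxial disc flanges of radius 120 mm and thickness 12 mm, joined by a core cylinder of radius 58 mm and height 146 mm. The lower flange rests on z = 0 and the three cylinders share a vertical axis.

The spool is on top of the stool.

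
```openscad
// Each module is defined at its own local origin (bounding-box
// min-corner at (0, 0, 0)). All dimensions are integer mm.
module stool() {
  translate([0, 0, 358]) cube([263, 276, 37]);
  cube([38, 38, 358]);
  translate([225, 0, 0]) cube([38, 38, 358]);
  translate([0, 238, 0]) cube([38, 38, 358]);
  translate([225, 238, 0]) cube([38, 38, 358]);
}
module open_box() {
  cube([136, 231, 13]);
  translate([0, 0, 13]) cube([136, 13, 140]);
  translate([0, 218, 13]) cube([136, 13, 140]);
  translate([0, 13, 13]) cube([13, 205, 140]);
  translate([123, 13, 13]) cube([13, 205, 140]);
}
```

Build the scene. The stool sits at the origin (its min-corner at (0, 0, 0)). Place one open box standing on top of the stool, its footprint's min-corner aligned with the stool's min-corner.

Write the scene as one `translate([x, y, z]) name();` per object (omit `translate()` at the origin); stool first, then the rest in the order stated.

stool();
translate([0, 0, 395]) open_box();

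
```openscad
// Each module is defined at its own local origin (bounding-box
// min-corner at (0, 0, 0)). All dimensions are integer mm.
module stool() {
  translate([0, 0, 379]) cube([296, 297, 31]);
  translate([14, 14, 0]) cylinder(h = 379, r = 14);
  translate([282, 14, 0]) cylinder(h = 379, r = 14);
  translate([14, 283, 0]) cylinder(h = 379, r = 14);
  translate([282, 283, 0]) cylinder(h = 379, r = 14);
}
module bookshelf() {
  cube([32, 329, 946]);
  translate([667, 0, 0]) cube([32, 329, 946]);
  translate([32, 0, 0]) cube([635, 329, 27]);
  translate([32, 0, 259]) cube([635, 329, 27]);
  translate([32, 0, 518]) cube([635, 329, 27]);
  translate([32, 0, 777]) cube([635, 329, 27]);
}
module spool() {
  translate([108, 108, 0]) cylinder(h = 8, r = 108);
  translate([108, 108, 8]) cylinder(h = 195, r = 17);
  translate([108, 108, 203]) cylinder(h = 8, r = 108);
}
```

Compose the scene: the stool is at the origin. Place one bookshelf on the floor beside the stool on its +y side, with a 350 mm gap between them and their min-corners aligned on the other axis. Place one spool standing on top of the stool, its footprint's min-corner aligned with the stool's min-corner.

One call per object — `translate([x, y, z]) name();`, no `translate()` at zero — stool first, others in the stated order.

stool();
translate([0, 647, 0]) bookshelf();
translate([0, 0, 410]) spool();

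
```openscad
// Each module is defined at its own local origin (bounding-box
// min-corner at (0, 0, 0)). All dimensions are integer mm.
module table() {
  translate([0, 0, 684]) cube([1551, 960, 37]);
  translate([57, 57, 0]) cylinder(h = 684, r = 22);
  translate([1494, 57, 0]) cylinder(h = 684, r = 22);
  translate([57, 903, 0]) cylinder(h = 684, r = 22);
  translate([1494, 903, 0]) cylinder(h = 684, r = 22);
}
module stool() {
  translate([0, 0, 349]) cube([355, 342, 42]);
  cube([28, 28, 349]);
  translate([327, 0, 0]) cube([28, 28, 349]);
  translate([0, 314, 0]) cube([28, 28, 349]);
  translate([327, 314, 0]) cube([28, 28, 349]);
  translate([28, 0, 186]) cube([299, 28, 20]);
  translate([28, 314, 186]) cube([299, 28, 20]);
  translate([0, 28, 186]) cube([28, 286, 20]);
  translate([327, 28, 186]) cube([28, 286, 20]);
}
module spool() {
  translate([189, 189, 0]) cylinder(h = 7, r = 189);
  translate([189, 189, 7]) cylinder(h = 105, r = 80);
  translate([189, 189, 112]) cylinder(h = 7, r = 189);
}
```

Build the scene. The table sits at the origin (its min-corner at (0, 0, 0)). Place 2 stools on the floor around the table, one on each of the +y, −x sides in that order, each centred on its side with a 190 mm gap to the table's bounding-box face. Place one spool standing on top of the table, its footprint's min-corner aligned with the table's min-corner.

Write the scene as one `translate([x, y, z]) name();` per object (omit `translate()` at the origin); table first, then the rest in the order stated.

table();
translate([598, 1150, 0]) stool();
translate([-545, 309, 0]) stool();
translate([0, 0, 721]) spool();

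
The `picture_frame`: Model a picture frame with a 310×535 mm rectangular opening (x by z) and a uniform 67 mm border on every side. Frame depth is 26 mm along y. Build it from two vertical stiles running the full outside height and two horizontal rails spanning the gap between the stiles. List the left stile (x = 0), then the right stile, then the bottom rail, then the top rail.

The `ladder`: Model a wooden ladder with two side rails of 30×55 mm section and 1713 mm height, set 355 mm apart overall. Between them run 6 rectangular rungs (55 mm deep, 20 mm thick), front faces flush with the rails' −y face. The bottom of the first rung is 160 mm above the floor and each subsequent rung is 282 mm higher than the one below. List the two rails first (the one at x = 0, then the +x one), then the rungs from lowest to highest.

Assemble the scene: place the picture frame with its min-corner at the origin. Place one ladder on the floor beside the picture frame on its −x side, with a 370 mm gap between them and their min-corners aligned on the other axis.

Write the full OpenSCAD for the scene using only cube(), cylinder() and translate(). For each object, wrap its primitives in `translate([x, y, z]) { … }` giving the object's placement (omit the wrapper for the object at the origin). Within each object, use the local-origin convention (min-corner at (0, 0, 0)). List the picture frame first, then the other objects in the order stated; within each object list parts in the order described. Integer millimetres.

cube([67, 26, 669]);
translate([377, 0, 0]) cube([67, 26, 669]);
translate([67, 0, 0]) cube([310, 26, 67]);
translate([67, 0, 602]) cube([310, 26, 67]);
translate([-725, 0, 0]) {
  cube([30, 55, 1713]);
  translate([325, 0, 0]) cube([30, 55, 1713]);
  translate([30, 0, 160]) cube([295, 55, 20]);
  translate([30, 0, 442]) cube([295, 55, 20]);
  translate([30, 0, 724]) cube([295, 55, 20]);
  translate([30, 0, 1006]) cube([295, 55, 20]);
  translate([30, 0, 1288]) cube([295, 55, 20]);
  translate([30, 0, 1570]) cube([295, 55, 20]);
}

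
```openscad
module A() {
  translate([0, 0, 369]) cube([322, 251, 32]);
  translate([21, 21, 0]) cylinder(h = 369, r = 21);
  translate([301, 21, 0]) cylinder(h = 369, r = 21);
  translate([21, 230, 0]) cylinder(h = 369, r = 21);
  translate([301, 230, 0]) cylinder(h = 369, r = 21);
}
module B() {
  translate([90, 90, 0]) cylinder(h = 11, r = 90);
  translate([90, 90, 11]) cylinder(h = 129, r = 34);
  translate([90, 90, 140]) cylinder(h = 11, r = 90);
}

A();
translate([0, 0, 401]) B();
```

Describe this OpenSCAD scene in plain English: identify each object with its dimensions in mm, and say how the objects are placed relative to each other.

A is a simple wooden stool: a rectangular seat 322 mm (x) by 251 mm (y), 32 mm thick, top face at z = 401 mm, on four round legs, each 42 mm in diameter. The legs rest on z = 0, each leg's axis is inset half a diameter from the nearest pair of seat edges (so the leg's bounding box is flush with the corner).

B is a spool: two coaxial disc flanges of radius 90 mm and thickness 11 mm, joined by a core cylinder of radius 34 mm and height 129 mm. The lower flange rests on z = 0 and the three cylinders share a vertical axis.

The spool is on top of the stool.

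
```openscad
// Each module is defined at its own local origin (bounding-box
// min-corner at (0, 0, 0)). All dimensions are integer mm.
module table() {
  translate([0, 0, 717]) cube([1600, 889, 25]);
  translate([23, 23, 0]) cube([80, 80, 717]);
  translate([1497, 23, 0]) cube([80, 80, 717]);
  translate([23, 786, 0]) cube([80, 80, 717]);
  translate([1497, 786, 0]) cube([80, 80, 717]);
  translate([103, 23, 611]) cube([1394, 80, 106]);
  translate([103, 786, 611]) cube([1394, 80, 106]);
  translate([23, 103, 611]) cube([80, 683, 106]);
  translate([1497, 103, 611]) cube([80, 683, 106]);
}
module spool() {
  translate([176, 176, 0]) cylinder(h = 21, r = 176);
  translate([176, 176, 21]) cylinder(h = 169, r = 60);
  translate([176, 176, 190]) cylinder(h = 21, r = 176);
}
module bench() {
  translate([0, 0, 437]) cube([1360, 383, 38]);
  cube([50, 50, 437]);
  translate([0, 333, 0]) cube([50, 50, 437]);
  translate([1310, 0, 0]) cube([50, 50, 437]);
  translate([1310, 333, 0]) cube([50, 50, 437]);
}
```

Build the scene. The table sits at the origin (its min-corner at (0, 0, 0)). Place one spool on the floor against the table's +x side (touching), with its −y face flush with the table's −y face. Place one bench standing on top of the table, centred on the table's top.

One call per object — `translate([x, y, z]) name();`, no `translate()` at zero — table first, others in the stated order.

table();
translate([1600, 0, 0]) spool();
translate([120, 253, 742]) bench();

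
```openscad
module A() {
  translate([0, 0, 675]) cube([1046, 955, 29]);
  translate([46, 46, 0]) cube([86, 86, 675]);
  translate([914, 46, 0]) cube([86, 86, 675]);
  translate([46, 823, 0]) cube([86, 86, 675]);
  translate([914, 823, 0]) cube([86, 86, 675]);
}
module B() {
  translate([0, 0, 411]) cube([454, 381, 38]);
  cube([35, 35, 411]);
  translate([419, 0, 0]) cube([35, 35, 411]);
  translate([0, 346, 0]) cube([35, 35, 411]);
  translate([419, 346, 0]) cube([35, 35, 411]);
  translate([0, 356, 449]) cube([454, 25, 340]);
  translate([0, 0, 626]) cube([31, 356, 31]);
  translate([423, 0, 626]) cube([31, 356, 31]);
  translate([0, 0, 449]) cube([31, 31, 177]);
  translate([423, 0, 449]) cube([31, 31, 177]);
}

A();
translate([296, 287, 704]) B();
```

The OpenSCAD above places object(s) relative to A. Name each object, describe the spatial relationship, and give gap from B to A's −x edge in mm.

The chair's min-x is at 296; the table's min-x is 0; gap = 296 mm.

A is a table. B is a chair. The chair is on top of the table, centred. The gap from the chair to the table's −x edge is 296 mm.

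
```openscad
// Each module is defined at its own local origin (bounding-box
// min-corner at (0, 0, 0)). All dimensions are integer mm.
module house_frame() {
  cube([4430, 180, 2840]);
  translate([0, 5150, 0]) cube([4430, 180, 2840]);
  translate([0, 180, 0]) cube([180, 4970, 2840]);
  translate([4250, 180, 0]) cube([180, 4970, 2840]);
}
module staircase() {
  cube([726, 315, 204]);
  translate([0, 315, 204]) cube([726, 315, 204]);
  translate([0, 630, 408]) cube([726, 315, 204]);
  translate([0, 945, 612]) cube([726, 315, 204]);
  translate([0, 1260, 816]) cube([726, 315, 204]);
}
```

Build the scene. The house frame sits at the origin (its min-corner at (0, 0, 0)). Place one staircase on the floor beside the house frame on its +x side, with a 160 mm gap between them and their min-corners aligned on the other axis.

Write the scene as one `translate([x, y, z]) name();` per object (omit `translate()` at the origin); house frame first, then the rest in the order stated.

house_frame();
translate([4590, 0, 0]) staircase();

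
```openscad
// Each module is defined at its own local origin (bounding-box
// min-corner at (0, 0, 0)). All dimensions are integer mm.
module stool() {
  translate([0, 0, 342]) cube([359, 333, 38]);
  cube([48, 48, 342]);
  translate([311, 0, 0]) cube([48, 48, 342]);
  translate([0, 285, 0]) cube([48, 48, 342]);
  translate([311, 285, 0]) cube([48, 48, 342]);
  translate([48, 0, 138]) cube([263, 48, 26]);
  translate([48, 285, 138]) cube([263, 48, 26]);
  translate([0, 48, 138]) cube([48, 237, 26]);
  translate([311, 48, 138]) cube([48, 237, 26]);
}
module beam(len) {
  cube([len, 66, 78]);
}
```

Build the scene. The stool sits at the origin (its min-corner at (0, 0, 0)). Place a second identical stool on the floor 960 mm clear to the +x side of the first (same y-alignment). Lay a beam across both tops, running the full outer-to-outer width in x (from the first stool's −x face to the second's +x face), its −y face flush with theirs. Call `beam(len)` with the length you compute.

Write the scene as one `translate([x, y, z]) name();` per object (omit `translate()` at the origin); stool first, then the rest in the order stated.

stool();
translate([1319, 0, 0]) stool();
translate([0, 0, 380]) beam(1678);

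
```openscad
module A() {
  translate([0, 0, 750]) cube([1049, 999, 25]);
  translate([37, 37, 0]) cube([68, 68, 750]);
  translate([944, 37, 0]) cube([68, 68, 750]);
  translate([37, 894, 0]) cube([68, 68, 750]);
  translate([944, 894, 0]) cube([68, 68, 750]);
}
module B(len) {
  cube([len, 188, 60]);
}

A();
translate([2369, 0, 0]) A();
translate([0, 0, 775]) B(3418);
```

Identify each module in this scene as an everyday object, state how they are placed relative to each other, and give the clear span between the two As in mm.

Second table starts at x = 2369; first ends at x = 1049; clear span = 2369 − 1049 = 1320 mm.

A is a table. B is a beam. A beam spans the tops of two tables. The clear span between the two tables is 1320 mm.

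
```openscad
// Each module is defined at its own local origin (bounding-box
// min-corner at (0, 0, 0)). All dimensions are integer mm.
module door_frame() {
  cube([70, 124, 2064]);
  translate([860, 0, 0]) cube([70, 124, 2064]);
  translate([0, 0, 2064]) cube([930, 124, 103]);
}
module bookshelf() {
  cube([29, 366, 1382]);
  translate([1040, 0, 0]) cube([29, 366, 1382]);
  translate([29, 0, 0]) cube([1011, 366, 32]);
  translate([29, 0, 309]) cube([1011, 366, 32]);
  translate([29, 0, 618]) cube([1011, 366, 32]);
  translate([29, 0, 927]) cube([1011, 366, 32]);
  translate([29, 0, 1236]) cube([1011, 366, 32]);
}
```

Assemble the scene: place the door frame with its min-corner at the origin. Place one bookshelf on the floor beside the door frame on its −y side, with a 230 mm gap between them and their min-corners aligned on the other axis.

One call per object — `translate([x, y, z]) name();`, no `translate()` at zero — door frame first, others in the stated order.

door_frame();
translate([0, -596, 0]) bookshelf();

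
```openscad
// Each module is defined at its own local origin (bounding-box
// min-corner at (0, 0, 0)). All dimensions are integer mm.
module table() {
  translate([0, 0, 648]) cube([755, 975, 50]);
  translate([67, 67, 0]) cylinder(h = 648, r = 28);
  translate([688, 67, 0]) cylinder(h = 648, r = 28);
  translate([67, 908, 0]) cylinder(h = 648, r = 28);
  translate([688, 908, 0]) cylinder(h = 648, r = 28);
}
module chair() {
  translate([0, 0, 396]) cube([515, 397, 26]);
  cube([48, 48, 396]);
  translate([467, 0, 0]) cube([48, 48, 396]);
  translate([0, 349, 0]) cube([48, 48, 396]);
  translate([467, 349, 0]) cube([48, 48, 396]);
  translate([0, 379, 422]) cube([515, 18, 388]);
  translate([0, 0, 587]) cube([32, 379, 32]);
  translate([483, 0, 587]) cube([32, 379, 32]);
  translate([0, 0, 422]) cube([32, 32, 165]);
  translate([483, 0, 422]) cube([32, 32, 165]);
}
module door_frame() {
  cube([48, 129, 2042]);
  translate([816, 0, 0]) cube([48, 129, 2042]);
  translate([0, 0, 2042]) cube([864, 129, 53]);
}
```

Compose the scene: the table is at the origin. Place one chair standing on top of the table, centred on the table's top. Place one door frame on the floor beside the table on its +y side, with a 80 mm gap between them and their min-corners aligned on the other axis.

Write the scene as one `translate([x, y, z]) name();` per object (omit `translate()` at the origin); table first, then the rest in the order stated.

table();
translate([120, 289, 698]) chair();
translate([0, 1055, 0]) door_frame();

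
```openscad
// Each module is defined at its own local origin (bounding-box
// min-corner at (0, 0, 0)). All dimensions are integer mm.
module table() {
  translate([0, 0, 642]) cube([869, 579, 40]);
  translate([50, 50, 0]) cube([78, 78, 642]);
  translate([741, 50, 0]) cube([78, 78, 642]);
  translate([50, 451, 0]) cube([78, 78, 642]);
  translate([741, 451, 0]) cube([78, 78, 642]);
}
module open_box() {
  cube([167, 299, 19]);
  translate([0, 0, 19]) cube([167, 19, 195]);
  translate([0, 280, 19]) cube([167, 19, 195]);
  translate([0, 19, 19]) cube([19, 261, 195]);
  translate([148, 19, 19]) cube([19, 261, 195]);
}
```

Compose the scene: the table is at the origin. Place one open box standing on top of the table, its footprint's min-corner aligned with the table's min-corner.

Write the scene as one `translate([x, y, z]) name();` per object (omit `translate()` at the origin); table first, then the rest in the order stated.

table();
translate([0, 0, 682]) open_box();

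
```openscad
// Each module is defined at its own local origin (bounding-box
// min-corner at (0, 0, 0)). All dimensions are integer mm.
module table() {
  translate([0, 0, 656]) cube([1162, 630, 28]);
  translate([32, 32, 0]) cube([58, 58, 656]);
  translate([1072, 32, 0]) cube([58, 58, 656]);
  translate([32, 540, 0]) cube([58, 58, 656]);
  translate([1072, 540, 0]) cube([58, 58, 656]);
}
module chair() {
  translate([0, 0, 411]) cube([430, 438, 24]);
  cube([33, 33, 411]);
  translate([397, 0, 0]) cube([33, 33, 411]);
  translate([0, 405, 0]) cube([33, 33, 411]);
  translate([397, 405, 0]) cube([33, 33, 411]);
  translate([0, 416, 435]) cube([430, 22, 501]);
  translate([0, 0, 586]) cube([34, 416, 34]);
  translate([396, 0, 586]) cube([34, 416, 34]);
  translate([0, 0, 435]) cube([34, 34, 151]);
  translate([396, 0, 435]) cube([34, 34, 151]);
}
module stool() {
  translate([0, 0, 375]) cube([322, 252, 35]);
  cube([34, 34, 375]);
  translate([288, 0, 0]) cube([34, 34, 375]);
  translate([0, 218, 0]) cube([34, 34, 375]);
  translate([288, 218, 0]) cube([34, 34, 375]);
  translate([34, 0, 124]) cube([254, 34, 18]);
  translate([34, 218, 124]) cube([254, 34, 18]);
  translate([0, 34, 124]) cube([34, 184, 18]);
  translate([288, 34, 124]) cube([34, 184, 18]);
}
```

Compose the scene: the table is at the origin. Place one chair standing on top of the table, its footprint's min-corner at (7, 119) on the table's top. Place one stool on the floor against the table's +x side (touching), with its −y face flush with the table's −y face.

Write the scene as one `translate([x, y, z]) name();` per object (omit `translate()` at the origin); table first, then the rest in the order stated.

table();
translate([7, 119, 684]) chair();
translate([1162, 0, 0]) stool();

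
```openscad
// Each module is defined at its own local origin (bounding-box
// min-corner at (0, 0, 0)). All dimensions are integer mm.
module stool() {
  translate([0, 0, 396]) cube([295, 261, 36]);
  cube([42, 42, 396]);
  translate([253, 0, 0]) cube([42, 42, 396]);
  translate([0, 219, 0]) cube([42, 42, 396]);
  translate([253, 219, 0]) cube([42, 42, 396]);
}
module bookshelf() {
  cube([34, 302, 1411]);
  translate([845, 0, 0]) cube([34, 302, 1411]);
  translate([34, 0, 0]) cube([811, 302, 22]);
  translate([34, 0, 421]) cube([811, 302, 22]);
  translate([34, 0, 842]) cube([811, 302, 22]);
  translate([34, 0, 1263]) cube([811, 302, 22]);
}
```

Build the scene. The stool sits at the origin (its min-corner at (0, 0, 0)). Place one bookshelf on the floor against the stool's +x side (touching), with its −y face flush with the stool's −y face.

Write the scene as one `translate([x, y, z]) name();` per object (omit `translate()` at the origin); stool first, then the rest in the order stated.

stool();
translate([295, 0, 0]) bookshelf();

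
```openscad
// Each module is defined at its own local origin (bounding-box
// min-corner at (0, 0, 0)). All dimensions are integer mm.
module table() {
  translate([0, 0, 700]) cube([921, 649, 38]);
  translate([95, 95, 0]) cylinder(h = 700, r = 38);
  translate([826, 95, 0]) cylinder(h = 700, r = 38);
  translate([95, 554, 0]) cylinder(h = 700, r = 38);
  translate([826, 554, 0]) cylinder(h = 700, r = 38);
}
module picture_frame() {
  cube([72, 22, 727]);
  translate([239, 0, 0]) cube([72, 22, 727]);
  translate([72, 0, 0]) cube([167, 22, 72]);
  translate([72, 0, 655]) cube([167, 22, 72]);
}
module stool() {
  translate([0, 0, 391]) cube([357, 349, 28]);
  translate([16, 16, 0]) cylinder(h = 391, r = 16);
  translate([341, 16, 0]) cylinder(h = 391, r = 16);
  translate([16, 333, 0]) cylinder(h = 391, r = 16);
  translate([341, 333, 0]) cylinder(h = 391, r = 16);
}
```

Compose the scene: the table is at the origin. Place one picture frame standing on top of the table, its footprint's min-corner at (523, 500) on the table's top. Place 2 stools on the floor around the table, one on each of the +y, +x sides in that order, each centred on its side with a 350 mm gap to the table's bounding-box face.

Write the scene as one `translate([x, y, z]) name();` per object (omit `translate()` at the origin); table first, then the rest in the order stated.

table();
translate([523, 500, 738]) picture_frame();
translate([282, 999, 0]) stool();
translate([1271, 150, 0]) stool();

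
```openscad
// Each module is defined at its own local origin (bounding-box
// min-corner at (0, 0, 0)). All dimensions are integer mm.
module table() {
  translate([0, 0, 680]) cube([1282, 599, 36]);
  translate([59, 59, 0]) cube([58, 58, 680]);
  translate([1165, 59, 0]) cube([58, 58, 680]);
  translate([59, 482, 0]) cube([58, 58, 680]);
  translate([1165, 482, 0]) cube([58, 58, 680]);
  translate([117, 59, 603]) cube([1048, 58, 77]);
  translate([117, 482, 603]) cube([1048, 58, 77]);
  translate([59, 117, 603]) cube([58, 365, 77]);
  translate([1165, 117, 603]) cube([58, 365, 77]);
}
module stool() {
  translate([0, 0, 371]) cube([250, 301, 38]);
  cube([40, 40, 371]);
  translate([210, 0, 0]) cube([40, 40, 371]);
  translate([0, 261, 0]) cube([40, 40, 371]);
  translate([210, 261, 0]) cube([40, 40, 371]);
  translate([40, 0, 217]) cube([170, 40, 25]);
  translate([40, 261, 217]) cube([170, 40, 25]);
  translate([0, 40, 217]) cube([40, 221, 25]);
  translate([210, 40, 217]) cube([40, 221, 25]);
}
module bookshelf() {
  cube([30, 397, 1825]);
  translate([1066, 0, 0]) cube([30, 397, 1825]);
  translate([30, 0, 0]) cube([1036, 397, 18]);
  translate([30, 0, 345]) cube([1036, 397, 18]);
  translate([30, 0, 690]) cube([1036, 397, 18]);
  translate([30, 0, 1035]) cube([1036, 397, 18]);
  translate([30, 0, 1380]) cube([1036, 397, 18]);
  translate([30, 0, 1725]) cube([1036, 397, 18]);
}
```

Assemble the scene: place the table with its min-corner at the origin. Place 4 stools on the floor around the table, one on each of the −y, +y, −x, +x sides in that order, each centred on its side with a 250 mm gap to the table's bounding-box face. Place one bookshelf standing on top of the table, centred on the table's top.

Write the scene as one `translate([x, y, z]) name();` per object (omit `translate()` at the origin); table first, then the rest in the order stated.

table();
translate([516, -551, 0]) stool();
translate([516, 849, 0]) stool();
translate([-500, 149, 0]) stool();
translate([1532, 149, 0]) stool();
translate([93, 101, 716]) bookshelf();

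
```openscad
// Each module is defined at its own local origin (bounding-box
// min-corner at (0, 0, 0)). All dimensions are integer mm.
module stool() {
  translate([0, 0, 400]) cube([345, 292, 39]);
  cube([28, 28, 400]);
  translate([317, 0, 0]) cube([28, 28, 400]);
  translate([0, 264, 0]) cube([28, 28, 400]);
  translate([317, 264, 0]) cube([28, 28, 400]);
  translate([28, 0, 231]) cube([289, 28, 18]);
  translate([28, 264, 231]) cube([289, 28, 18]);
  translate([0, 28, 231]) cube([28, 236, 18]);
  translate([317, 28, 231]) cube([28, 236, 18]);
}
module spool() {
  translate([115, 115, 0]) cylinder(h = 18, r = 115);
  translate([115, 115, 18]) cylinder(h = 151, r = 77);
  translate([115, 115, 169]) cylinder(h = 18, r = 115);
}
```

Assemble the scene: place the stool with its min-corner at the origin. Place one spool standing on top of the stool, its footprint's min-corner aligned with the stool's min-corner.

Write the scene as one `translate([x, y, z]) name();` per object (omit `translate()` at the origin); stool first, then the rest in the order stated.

stool();
translate([0, 0, 439]) spool();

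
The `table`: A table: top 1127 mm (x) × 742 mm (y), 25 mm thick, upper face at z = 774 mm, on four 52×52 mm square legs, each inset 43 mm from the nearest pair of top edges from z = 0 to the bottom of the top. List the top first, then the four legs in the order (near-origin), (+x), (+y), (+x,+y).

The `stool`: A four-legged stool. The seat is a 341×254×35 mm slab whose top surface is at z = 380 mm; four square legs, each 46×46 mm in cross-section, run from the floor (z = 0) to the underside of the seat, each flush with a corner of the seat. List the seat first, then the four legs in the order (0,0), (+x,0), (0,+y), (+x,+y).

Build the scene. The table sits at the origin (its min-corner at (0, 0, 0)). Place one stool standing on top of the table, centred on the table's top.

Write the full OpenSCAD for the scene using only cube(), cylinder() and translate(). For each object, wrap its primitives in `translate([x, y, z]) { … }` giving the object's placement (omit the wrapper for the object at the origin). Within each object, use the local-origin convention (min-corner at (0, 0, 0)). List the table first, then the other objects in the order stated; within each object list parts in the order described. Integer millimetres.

translate([0, 0, 749]) cube([1127, 742, 25]);
translate([43, 43, 0]) cube([52, 52, 749]);
translate([1032, 43, 0]) cube([52, 52, 749]);
translate([43, 647, 0]) cube([52, 52, 749]);
translate([1032, 647, 0]) cube([52, 52, 749]);
translate([393, 244, 774]) {
  translate([0, 0, 345]) cube([341, 254, 35]);
  cube([46, 46, 345]);
  translate([295, 0, 0]) cube([46, 46, 345]);
  translate([0, 208, 0]) cube([46, 46, 345]);
  translate([295, 208, 0]) cube([46, 46, 345]);
}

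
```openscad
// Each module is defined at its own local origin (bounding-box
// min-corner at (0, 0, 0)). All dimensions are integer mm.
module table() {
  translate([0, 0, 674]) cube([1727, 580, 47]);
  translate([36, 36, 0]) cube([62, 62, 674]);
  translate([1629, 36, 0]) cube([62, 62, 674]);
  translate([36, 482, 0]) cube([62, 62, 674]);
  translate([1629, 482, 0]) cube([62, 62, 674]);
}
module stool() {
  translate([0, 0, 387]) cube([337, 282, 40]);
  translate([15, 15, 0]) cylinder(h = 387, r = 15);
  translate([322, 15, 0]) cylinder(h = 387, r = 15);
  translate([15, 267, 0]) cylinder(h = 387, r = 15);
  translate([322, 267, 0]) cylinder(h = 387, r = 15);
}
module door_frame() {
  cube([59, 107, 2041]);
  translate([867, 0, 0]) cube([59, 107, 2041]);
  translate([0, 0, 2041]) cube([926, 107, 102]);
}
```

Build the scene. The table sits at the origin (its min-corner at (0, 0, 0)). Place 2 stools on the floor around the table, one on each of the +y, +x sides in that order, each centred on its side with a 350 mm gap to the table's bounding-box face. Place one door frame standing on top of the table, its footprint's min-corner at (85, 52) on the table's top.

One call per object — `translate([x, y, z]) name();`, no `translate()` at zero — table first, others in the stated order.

table();
translate([695, 930, 0]) stool();
translate([2077, 149, 0]) stool();
translate([85, 52, 721]) door_frame();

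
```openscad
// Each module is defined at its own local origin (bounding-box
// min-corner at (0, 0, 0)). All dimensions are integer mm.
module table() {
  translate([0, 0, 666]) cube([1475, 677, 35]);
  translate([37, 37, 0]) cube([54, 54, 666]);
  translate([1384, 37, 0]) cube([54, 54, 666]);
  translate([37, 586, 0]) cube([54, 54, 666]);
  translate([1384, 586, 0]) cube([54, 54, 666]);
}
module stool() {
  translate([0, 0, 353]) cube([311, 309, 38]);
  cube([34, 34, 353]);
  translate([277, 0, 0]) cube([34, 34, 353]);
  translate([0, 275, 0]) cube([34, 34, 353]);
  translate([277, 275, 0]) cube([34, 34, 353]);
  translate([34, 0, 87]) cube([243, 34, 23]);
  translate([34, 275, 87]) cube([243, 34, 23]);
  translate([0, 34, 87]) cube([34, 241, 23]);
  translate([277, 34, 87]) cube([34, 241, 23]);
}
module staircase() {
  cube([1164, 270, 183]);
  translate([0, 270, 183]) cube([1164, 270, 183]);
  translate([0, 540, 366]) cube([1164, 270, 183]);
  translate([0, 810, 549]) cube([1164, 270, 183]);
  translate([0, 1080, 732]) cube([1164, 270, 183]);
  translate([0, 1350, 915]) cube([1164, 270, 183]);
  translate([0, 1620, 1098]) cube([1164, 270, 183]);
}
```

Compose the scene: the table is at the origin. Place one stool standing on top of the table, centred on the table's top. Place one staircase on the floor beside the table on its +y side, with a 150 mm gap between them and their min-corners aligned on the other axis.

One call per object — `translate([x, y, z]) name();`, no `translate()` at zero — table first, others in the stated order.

table();
translate([582, 184, 701]) stool();
translate([0, 827, 0]) staircase();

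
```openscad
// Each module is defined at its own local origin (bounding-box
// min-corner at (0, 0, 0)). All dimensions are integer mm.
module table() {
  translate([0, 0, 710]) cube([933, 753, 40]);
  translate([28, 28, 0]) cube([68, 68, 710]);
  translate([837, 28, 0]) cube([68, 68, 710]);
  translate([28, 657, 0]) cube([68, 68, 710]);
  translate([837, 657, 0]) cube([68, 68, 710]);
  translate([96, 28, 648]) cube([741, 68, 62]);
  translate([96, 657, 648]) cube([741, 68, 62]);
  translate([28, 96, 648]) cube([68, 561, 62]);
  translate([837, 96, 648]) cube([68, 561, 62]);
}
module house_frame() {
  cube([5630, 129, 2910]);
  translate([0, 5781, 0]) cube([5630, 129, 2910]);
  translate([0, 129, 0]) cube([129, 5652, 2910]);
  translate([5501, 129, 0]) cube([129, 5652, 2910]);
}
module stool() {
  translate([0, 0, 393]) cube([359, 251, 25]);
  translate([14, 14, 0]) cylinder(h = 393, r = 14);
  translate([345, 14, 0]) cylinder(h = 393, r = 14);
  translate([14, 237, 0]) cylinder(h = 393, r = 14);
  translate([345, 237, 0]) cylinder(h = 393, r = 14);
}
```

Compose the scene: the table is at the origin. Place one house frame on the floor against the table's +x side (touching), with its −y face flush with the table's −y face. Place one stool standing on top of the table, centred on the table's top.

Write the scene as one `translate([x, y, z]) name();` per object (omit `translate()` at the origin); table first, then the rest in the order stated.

table();
translate([933, 0, 0]) house_frame();
translate([287, 251, 750]) stool();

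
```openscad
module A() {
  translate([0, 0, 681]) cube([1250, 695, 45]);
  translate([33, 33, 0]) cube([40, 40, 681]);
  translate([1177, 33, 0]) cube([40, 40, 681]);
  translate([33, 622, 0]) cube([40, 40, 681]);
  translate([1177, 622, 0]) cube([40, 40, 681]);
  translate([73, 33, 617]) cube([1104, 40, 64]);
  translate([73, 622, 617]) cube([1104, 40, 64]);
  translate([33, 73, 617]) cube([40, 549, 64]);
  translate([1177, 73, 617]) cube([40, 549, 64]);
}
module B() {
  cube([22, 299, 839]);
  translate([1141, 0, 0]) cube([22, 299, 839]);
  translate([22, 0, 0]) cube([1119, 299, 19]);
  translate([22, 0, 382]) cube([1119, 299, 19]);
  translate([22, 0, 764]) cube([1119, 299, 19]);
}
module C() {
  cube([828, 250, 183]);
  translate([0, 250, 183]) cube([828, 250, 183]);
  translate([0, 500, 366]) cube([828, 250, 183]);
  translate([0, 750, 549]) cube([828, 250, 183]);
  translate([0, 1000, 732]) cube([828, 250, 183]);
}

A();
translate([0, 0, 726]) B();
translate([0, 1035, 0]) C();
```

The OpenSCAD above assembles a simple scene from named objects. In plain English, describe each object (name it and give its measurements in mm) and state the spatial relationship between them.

A is a table with a 1250×695 mm rectangular top, 45 mm thick, top surface at z = 726 mm, supported by four 40×40 mm square legs, each inset 33 mm from the nearest pair of top edges, running from the floor. Four apron rails, 40 mm thick and 64 mm tall, run between adjacent legs with their top edges flush with the underside of the top and their outer faces flush with the legs' outer faces.

B is an open bookshelf. Two side panels, each 22 mm thick, 299 mm deep and 839 mm tall, stand 1163 mm apart (outside-to-outside). Between them sit 3 shelves, each 19 mm thick and 299 mm deep, spanning the full gap between the sides. The bottom shelf rests on the floor (its underside at z = 0) and the clear gap between one shelf's top and the next shelf's underside is 363 mm.

C is a straight staircase of 5 solid steps. Each step is 828 mm wide (x), 250 mm deep (y, the going) and 183 mm tall (the rise). The first step rests on the floor; each subsequent step sits one going further in +y and one rise higher in +z, directly behind and above the previous step with no overlap.

The bookshelf is on top of the table. The staircase is on the floor beside the table on its +y side.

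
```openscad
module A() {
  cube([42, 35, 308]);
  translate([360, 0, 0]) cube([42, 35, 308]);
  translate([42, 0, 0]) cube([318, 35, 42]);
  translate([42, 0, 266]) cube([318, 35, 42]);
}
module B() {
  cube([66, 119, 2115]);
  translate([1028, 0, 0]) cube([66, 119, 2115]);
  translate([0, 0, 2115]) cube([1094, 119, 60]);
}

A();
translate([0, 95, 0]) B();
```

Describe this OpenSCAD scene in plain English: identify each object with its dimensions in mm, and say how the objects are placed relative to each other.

A is a rectangular picture frame lying in the x–z plane (depth along y). The opening is 318 mm wide (x) by 224 mm tall (z), surrounded by a border 42 mm wide on all four sides. The frame is 35 mm deep and is made of two full-height vertical stiles with two horizontal rails fitted between them.

B is a rectangular door frame: two vertical jambs of 66×119 mm section, 2115 mm tall, with a clear opening 962 mm wide between their inner faces. A header 60 mm tall and 119 mm deep lies on top of the jambs and spans the full outside width.

The door frame is on the floor beside the picture frame on its +y side.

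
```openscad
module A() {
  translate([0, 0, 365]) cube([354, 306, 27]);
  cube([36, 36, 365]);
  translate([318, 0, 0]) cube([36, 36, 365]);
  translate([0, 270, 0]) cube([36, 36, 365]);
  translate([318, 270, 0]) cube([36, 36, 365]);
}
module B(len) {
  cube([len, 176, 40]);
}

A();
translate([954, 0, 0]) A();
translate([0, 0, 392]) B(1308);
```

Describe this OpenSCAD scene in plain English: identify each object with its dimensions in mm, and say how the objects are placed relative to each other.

A is a four-legged stool. The seat is a 354×306×27 mm slab whose top surface is at z = 392 mm; four square legs, each 36×36 mm in cross-section, run from the floor (z = 0) to the underside of the seat, each flush with a corner of the seat.

B is a rectangular beam 1308 mm long (x), 176 mm deep (y), 40 mm thick (z).

The beam spans the tops of two stools placed 600 mm apart, resting at z = 392 mm.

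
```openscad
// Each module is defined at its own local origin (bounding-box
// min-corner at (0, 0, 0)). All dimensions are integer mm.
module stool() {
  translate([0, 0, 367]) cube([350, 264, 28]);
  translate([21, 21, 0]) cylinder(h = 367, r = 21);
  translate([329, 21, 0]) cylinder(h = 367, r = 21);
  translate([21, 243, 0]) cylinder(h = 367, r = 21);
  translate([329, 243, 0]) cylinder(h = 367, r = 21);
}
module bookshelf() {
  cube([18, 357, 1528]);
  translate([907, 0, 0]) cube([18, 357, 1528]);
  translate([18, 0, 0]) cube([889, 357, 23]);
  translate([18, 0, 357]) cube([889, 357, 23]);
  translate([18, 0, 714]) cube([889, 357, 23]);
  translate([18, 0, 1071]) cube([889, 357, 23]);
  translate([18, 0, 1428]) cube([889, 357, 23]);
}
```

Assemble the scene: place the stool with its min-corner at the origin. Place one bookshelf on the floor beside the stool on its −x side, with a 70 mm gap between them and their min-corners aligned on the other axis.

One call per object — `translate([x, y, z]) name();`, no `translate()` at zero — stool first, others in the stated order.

stool();
translate([-995, 0, 0]) bookshelf();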